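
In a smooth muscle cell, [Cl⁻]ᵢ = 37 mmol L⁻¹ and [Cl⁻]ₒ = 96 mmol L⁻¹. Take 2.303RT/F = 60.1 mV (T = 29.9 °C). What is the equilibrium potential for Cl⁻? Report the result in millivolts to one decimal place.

-24.9 mV

E = (60.1/z) · log₁₀([Cl⁻]_out/[Cl⁻]_in) with z = -1.
For an anion, dividing by z = -1 reverses the sign.
= (60.1/-1) · log₁₀(96/37) = -60.10 · log₁₀(2.595)
= -60.10 · (0.4141) = -24.89 mV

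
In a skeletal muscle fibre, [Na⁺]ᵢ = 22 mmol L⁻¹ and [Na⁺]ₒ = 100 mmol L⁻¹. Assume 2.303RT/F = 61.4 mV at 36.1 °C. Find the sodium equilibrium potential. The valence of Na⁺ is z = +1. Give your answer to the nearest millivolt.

40 mV

E = (61.4/z) · log₁₀([Na⁺]_out/[Na⁺]_in) with z = +1.
= (61.4/1) · log₁₀(100/22) = 61.40 · log₁₀(4.545)
= 61.40 · (0.6576) = 40.38 mV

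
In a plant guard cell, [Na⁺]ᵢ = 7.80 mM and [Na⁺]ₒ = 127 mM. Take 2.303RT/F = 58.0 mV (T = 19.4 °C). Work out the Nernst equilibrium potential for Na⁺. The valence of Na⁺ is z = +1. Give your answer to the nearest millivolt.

70 mV

E = (58.0/z) · log₁₀([Na⁺]_out/[Na⁺]_in) with z = +1.
= (58.0/1) · log₁₀(127/7.80) = 58.00 · log₁₀(16.28)
= 58.00 · (1.2117) = 70.28 mV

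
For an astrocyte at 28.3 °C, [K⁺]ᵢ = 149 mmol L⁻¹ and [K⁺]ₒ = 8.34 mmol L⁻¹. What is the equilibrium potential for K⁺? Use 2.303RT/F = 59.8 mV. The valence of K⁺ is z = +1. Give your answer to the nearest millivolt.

-75 mV

E = (59.8/z) · log₁₀([K⁺]_out/[K⁺]_in) with z = +1.
= (59.8/1) · log₁₀(8.34/149) = 59.80 · log₁₀(0.05597)
= 59.80 · (-1.2520) = -74.87 mV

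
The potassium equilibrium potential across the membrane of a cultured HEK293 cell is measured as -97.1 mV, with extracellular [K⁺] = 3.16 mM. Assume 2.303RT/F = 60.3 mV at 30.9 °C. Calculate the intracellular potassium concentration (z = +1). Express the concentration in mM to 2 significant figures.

Nernst: E = (60.3/1) · log₁₀([out]/[in]), so log₁₀([out]/[in]) = -97.1 × 1 / 60.3 = -1.6103.
[out]/[in] = 10^(-1.6103) = 0.02453.
[in] = 3.16 / 0.02453 = 128.8 mM.

130 mM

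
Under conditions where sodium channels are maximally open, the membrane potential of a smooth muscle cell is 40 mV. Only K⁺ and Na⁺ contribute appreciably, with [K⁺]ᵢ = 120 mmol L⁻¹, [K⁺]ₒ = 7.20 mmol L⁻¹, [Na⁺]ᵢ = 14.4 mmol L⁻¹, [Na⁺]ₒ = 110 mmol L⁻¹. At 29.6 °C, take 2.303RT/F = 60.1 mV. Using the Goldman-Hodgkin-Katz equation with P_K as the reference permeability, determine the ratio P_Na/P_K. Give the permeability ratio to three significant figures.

12.7

Let α = P_Na/P_K. GHK: Vm = 60.1·log₁₀[(Kₒ + α·Naₒ)/(Kᵢ + α·Naᵢ)].
10^(Vm/60.1) = 10^(40.0/60.1) = 4.6297
So 4.6297·(Kᵢ + α·Naᵢ) = Kₒ + α·Naₒ → α = (4.6297·120.0 − 7.2) / (110.0 − 4.6297·14.4)
α = (555.6 − 7.2) / (110.0 − 66.67) = 548.4/43.33 = 12.66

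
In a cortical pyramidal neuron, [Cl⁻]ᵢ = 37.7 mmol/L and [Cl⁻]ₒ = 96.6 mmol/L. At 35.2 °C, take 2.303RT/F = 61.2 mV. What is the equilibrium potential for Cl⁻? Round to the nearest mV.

-25 mV

E = (61.2/z) · log₁₀([Cl⁻]_out/[Cl⁻]_in) with z = -1.
For an anion, dividing by z = -1 reverses the sign.
= (61.2/-1) · log₁₀(96.6/37.7) = -61.20 · log₁₀(2.562)
= -61.20 · (0.4086) = -25.01 mV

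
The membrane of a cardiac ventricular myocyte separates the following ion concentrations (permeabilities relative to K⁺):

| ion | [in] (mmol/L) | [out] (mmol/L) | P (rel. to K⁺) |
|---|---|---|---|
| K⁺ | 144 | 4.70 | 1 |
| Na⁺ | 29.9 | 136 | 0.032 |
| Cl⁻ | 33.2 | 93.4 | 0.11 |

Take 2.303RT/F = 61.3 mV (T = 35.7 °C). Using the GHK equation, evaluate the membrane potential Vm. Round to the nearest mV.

-67 mV

Vm = 61.3 · log₁₀[(Σ P·[cation]ₒ + Σ P·[anion]ᵢ) / (Σ P·[cation]ᵢ + Σ P·[anion]ₒ)]
Numerator = 1×4.70 + 0.032×136 + 0.11×33.2 = 12.7
Denominator = 1×144 + 0.032×29.9 + 0.11×93.4 = 155.2
Vm = 61.3 · log₁₀(0.081839) = 61.3 × (-1.0870) = -66.64 mV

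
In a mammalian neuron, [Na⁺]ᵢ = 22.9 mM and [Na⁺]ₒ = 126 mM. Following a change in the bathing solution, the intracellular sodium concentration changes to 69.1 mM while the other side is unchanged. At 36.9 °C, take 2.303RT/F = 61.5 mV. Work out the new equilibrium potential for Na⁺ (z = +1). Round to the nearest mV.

After the shift: [Na⁺]_out = 126, [Na⁺]_in = 69.1 mM.
E_new = (61.5/1)·log₁₀(126/69.1) = 61.50 · (0.2609) = 16.04 mV

16 mV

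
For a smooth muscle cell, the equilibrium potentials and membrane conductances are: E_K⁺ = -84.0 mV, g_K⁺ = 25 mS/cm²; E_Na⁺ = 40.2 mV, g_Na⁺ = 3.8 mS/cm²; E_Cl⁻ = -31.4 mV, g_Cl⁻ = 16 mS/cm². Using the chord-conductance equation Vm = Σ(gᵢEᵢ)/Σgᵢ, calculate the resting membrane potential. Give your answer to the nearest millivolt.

Σ gᵢEᵢ = 25·(-84.0) + 3.8·(40.2) + 16·(-31.4) = -2449.64
Σ gᵢ = 25 + 3.8 + 16 = 44.8
Vm = -2449.64 / 44.8 = -54.68 mV

-55 mV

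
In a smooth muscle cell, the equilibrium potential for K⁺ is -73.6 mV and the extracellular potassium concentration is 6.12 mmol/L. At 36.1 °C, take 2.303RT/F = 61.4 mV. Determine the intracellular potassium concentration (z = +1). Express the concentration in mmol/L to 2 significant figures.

97 mmol/L

Nernst: E = (61.4/1) · log₁₀([out]/[in]), so log₁₀([out]/[in]) = -73.6 × 1 / 61.4 = -1.1987.
[out]/[in] = 10^(-1.1987) = 0.06329.
[in] = 6.12 / 0.06329 = 96.7 mmol/L.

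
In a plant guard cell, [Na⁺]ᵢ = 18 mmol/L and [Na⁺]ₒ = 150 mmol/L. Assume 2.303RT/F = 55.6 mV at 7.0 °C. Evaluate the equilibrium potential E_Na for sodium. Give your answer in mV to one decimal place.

E = (55.6/z) · log₁₀([Na⁺]_out/[Na⁺]_in) with z = +1.
= (55.6/1) · log₁₀(150/18) = 55.60 · log₁₀(8.333)
= 55.60 · (0.9208) = 51.20 mV

51.2 mV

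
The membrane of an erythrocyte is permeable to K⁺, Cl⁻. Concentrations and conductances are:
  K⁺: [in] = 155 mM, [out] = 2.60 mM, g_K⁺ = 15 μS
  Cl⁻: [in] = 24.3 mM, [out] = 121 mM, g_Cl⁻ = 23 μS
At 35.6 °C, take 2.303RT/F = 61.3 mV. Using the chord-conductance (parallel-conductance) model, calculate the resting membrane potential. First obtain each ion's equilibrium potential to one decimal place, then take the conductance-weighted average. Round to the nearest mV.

E_K⁺ = (61.3/1)·log₁₀(2.60/155) = -108.8 mV
E_Cl⁻ = (61.3/-1)·log₁₀(121/24.3) = -42.7 mV
Vm = (Σ gᵢEᵢ)/(Σ gᵢ) = (15·-108.8 + 23·-42.7) / (15 + 23)
= -2614.10 / 38 = -68.79 mV

-69 mV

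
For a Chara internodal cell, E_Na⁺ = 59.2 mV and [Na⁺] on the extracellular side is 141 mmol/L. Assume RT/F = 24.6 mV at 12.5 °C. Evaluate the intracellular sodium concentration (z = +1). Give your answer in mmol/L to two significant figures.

13 mmol/L

Nernst: E = (24.6/1) · ln([out]/[in]), so ln([out]/[in]) = 59.2 × 1 / 24.6 = 2.4065.
[out]/[in] = e^(2.4065) = 11.1.
[in] = 141 / 11.1 = 12.71 mmol/L.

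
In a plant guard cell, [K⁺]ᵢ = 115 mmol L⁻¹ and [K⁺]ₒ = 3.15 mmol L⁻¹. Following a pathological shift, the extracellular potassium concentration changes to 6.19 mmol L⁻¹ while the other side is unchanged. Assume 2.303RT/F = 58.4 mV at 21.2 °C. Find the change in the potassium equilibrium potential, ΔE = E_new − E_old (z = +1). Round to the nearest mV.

17 mV

E_old = (58.4/1)·log₁₀(3.15/115) = -91.24 mV
E_new = (58.4/1)·log₁₀(6.19/115) = -74.11 mV
ΔE = -74.11 − (-91.24) = 17.13 mV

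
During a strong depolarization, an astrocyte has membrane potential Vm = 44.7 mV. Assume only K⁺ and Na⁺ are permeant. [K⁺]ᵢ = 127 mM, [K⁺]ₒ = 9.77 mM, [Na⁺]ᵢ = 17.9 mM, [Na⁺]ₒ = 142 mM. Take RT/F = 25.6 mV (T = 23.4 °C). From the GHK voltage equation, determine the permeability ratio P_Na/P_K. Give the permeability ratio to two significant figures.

18

Let α = P_Na/P_K. GHK: Vm = 25.6·ln[(Kₒ + α·Naₒ)/(Kᵢ + α·Naᵢ)].
e^(Vm/25.6) = e^(44.7/25.6) = 5.7322
So 5.7322·(Kᵢ + α·Naᵢ) = Kₒ + α·Naₒ → α = (5.7322·127.0 − 9.77) / (142.0 − 5.7322·17.9)
α = (728 − 9.77) / (142.0 − 102.6) = 718.2/39.39 = 18.23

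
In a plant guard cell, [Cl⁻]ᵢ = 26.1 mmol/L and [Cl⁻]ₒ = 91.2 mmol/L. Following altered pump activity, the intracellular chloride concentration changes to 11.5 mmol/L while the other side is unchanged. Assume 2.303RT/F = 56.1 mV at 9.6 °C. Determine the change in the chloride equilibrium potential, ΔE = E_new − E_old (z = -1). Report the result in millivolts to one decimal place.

E_old = (56.1/-1)·log₁₀(91.2/26.1) = -30.48 mV
E_new = (56.1/-1)·log₁₀(91.2/11.5) = -50.45 mV
ΔE = -50.45 − (-30.48) = -19.97 mV

-20.0 mV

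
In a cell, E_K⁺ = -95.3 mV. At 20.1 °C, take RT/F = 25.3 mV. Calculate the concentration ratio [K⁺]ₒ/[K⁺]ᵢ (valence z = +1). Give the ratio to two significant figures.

0.023

ln([out]/[in]) = E·z/(25.3) = -95.3 × 1 / 25.3 = -3.7668
[out]/[in] = e^(-3.7668) = 0.02313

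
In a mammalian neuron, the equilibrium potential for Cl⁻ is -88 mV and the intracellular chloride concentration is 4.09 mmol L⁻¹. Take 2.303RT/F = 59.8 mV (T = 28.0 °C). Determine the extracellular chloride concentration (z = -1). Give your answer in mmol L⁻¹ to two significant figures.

Nernst: E = (59.8/-1) · log₁₀([out]/[in]), so log₁₀([out]/[in]) = -88.0 × -1 / 59.8 = 1.4716.
[out]/[in] = 10^(1.4716) = 29.62.
[out] = 29.62 × 4.09 = 121.1 mmol L⁻¹.

120 mmol L⁻¹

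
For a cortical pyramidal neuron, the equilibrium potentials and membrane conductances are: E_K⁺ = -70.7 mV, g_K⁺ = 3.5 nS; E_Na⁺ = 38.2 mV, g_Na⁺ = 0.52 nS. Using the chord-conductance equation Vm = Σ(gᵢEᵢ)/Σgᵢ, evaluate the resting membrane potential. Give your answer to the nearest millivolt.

Σ gᵢEᵢ = 3.5·(-70.7) + 0.52·(38.2) = -227.59
Σ gᵢ = 3.5 + 0.52 = 4.02
Vm = -227.59 / 4.02 = -56.61 mV

-57 mV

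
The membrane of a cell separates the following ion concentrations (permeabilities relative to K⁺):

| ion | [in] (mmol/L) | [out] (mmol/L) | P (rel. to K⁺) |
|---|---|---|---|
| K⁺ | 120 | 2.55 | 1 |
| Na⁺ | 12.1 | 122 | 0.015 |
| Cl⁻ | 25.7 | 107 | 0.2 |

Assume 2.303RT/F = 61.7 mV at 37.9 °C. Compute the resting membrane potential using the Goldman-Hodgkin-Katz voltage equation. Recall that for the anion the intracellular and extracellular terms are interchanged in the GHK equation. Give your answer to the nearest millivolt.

Vm = 61.7 · log₁₀[(Σ P·[cation]ₒ + Σ P·[anion]ᵢ) / (Σ P·[cation]ᵢ + Σ P·[anion]ₒ)]
Numerator = 1×2.55 + 0.015×122 + 0.2×25.7 = 9.52
Denominator = 1×120 + 0.015×12.1 + 0.2×107 = 141.6
Vm = 61.7 · log₁₀(0.06724) = 61.7 × (-1.1724) = -72.34 mV

-72 mV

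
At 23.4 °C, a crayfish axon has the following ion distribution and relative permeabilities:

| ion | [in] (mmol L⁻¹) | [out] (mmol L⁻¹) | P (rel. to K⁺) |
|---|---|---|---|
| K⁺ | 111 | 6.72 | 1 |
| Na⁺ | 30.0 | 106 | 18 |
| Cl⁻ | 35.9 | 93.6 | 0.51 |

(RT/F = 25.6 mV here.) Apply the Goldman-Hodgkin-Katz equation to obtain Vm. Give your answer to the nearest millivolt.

Vm = 25.6 · ln[(Σ P·[cation]ₒ + Σ P·[anion]ᵢ) / (Σ P·[cation]ᵢ + Σ P·[anion]ₒ)]
Numerator = 1×6.72 + 18×106 + 0.51×35.9 = 1933
Denominator = 1×111 + 18×30.0 + 0.51×93.6 = 698.7
Vm = 25.6 · ln(2.7665) = 25.6 × (1.0176) = 26.05 mV

26 mV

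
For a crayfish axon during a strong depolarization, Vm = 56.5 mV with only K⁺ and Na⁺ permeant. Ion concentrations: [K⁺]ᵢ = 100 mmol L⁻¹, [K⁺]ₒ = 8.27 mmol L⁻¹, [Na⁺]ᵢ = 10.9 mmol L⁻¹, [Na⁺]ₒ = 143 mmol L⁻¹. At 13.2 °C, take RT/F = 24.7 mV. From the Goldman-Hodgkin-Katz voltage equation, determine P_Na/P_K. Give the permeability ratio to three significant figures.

27.4

Let α = P_Na/P_K. GHK: Vm = 24.7·ln[(Kₒ + α·Naₒ)/(Kᵢ + α·Naᵢ)].
e^(Vm/24.7) = e^(56.5/24.7) = 9.8498
So 9.8498·(Kᵢ + α·Naᵢ) = Kₒ + α·Naₒ → α = (9.8498·100.0 − 8.27) / (143.0 − 9.8498·10.9)
α = (985 − 8.27) / (143.0 − 107.4) = 976.7/35.64 = 27.41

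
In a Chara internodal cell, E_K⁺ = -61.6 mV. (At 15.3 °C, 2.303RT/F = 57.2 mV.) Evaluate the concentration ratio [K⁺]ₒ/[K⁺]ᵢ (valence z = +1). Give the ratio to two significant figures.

log₁₀([out]/[in]) = E·z/(57.2) = -61.6 × 1 / 57.2 = -1.0769
[out]/[in] = 10^(-1.0769) = 0.08377

0.084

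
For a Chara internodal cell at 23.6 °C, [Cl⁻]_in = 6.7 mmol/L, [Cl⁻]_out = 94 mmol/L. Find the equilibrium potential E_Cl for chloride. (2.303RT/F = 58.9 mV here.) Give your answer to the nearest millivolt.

E = (58.9/z) · log₁₀([Cl⁻]_out/[Cl⁻]_in) with z = -1.
For an anion, dividing by z = -1 reverses the sign.
= (58.9/-1) · log₁₀(94/6.7) = -58.90 · log₁₀(14.03)
= -58.90 · (1.1471) = -67.56 mV

-68 mV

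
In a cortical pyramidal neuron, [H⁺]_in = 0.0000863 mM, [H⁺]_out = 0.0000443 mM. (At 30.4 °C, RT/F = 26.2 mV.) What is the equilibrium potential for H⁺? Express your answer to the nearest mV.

-17 mV

E = (26.2/z) · ln([H⁺]_out/[H⁺]_in) with z = +1.
= (26.2/1) · ln(0.0000443/0.0000863) = 26.20 · ln(0.5133)
= 26.20 · (-0.6668) = -17.47 mV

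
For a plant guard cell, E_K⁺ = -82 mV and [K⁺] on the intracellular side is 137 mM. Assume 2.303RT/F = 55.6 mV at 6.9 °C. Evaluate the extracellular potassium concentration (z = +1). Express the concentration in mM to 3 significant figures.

4.59 mM

Nernst: E = (55.6/1) · log₁₀([out]/[in]), so log₁₀([out]/[in]) = -82.0 × 1 / 55.6 = -1.4748.
[out]/[in] = 10^(-1.4748) = 0.03351.
[out] = 0.03351 × 137 = 4.591 mM.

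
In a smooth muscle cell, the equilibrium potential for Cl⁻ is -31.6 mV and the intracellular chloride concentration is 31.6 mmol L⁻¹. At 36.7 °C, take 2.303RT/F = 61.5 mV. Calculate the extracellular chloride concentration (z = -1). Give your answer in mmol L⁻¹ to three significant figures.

103 mmol L⁻¹

Nernst: E = (61.5/-1) · log₁₀([out]/[in]), so log₁₀([out]/[in]) = -31.6 × -1 / 61.5 = 0.5138.
[out]/[in] = 10^(0.5138) = 3.265.
[out] = 3.265 × 31.6 = 103.2 mmol L⁻¹.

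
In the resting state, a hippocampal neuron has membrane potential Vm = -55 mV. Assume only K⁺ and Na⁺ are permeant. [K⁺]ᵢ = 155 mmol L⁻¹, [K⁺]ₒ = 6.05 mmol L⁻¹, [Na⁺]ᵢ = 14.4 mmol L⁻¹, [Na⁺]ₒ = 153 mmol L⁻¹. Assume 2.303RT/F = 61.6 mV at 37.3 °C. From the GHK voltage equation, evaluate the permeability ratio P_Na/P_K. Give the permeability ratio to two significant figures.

0.091

Let α = P_Na/P_K. GHK: Vm = 61.6·log₁₀[(Kₒ + α·Naₒ)/(Kᵢ + α·Naᵢ)].
10^(Vm/61.6) = 10^(-55.0/61.6) = 0.12798
So 0.12798·(Kᵢ + α·Naᵢ) = Kₒ + α·Naₒ → α = (0.12798·155.0 − 6.05) / (153.0 − 0.12798·14.4)
α = (19.84 − 6.05) / (153.0 − 1.843) = 13.79/151.2 = 0.09121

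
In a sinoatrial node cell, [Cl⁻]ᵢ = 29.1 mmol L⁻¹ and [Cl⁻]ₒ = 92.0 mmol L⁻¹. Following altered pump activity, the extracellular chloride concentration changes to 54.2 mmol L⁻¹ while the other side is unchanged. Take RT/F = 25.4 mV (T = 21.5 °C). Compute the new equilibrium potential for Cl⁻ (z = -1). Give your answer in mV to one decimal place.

-15.8 mV

After the shift: [Cl⁻]_out = 54.2, [Cl⁻]_in = 29.1 mmol L⁻¹.
E_new = (25.4/-1)·ln(54.2/29.1) = -25.40 · (0.6219) = -15.80 mV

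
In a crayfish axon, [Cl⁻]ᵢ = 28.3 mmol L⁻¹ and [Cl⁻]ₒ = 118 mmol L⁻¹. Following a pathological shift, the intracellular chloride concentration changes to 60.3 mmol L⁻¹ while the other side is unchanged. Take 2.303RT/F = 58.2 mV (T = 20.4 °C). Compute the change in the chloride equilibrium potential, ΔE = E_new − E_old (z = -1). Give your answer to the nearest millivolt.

19 mV

E_old = (58.2/-1)·log₁₀(118/28.3) = -36.09 mV
E_new = (58.2/-1)·log₁₀(118/60.3) = -16.97 mV
ΔE = -16.97 − (-36.09) = 19.12 mV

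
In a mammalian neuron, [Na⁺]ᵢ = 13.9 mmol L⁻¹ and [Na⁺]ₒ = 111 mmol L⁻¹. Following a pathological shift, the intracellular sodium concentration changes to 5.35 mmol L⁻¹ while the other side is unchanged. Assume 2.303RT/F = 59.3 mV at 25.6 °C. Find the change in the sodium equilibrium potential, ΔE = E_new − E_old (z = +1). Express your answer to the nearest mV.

25 mV

E_old = (59.3/1)·log₁₀(111/13.9) = 53.51 mV
E_new = (59.3/1)·log₁₀(111/5.35) = 78.10 mV
ΔE = 78.10 − (53.51) = 24.59 mV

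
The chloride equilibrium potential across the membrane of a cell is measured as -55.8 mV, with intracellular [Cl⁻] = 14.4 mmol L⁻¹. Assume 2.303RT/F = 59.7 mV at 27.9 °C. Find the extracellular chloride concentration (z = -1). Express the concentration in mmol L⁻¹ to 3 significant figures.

Nernst: E = (59.7/-1) · log₁₀([out]/[in]), so log₁₀([out]/[in]) = -55.8 × -1 / 59.7 = 0.9347.
[out]/[in] = 10^(0.9347) = 8.603.
[out] = 8.603 × 14.4 = 123.9 mmol L⁻¹.

124 mmol L⁻¹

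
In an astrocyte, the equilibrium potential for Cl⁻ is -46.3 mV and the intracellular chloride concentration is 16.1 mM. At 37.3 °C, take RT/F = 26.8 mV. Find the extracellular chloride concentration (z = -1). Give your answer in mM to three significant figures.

90.6 mM

Nernst: E = (26.8/-1) · ln([out]/[in]), so ln([out]/[in]) = -46.3 × -1 / 26.8 = 1.7276.
[out]/[in] = e^(1.7276) = 5.627.
[out] = 5.627 × 16.1 = 90.6 mM.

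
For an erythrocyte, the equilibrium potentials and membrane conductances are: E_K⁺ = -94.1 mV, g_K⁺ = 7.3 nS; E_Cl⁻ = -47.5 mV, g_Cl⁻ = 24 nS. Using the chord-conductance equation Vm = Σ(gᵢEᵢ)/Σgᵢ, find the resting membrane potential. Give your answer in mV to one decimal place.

-58.4 mV

Σ gᵢEᵢ = 7.3·(-94.1) + 24·(-47.5) = -1826.93
Σ gᵢ = 7.3 + 24 = 31.3
Vm = -1826.93 / 31.3 = -58.37 mV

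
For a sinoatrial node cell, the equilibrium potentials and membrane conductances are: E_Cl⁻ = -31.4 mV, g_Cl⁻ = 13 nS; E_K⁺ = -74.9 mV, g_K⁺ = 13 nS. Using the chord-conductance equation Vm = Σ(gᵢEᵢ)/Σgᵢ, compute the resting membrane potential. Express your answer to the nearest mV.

Σ gᵢEᵢ = 13·(-31.4) + 13·(-74.9) = -1381.90
Σ gᵢ = 13 + 13 = 26
Vm = -1381.90 / 26 = -53.15 mV

-53 mV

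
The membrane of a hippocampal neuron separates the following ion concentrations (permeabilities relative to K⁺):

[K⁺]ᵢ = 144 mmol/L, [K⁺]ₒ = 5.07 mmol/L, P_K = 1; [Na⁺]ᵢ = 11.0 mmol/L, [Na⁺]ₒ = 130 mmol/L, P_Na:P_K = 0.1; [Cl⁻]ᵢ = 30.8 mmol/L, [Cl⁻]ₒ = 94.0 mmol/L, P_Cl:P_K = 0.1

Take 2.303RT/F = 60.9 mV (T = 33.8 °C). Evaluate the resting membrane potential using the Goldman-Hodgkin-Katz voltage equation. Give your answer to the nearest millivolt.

-53 mV

Vm = 60.9 · log₁₀[(Σ P·[cation]ₒ + Σ P·[anion]ᵢ) / (Σ P·[cation]ᵢ + Σ P·[anion]ₒ)]
Numerator = 1×5.07 + 0.1×130 + 0.1×30.8 = 21.15
Denominator = 1×144 + 0.1×11.0 + 0.1×94.0 = 154.5
Vm = 60.9 · log₁₀(0.13689) = 60.9 × (-0.8636) = -52.59 mV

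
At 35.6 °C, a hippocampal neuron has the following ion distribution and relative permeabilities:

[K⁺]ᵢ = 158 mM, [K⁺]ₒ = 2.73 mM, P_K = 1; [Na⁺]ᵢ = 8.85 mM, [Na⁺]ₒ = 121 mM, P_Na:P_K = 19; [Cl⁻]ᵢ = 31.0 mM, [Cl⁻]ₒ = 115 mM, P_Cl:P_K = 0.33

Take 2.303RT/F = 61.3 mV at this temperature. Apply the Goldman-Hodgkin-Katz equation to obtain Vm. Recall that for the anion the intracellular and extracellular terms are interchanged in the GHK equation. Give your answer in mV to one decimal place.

49.2 mV

Vm = 61.3 · log₁₀[(Σ P·[cation]ₒ + Σ P·[anion]ᵢ) / (Σ P·[cation]ᵢ + Σ P·[anion]ₒ)]
Numerator = 1×2.73 + 19×121 + 0.33×31.0 = 2312
Denominator = 1×158 + 19×8.85 + 0.33×115 = 364.1
Vm = 61.3 · log₁₀(6.3498) = 61.3 × (0.8028) = 49.21 mV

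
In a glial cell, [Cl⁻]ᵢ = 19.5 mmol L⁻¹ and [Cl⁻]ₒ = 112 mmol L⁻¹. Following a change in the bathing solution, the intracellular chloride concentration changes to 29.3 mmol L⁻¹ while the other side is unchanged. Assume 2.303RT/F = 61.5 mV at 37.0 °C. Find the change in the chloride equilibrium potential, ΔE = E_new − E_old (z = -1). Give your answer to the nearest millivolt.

E_old = (61.5/-1)·log₁₀(112/19.5) = -46.69 mV
E_new = (61.5/-1)·log₁₀(112/29.3) = -35.81 mV
ΔE = -35.81 − (-46.69) = 10.88 mV

11 mV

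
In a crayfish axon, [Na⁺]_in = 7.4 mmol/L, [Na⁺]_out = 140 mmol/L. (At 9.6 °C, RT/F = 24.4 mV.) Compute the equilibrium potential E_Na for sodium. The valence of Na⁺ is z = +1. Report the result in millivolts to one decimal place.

E = (24.4/z) · ln([Na⁺]_out/[Na⁺]_in) with z = +1.
= (24.4/1) · ln(140/7.4) = 24.40 · ln(18.92)
= 24.40 · (2.9402) = 71.74 mV

71.7 mV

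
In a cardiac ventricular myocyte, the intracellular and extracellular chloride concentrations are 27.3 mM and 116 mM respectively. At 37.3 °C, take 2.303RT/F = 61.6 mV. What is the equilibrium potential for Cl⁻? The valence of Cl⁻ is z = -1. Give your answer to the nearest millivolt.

-39 mV

E = (61.6/z) · log₁₀([Cl⁻]_out/[Cl⁻]_in) with z = -1.
For an anion, dividing by z = -1 reverses the sign.
= (61.6/-1) · log₁₀(116/27.3) = -61.60 · log₁₀(4.249)
= -61.60 · (0.6283) = -38.70 mV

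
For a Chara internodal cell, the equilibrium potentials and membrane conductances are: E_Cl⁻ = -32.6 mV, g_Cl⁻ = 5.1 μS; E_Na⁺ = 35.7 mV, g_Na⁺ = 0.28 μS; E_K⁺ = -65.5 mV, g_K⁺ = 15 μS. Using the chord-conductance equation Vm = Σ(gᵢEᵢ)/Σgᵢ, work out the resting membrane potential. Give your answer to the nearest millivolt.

Σ gᵢEᵢ = 5.1·(-32.6) + 0.28·(35.7) + 15·(-65.5) = -1138.76
Σ gᵢ = 5.1 + 0.28 + 15 = 20.38
Vm = -1138.76 / 20.38 = -55.88 mV

-56 mV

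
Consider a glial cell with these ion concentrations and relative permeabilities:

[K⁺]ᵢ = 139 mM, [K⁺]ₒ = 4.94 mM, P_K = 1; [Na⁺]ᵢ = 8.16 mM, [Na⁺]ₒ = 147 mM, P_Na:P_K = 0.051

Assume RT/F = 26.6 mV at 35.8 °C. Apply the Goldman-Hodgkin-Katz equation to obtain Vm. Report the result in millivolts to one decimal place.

-64.3 mV

Vm = 26.6 · ln[(Σ P·[cation]ₒ + Σ P·[anion]ᵢ) / (Σ P·[cation]ᵢ + Σ P·[anion]ₒ)]
Numerator = 1×4.94 + 0.051×147 = 12.44
Denominator = 1×139 + 0.051×8.16 = 139.4
Vm = 26.6 · ln(0.089208) = 26.6 × (-2.4168) = -64.29 mV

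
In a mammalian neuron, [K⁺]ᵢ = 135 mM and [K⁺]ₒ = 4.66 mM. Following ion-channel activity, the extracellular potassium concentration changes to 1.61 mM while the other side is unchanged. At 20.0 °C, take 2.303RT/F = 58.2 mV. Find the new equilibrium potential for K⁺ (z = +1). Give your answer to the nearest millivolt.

After the shift: [K⁺]_out = 1.61, [K⁺]_in = 135 mM.
E_new = (58.2/1)·log₁₀(1.61/135) = 58.20 · (-1.9235) = -111.95 mV

-112 mV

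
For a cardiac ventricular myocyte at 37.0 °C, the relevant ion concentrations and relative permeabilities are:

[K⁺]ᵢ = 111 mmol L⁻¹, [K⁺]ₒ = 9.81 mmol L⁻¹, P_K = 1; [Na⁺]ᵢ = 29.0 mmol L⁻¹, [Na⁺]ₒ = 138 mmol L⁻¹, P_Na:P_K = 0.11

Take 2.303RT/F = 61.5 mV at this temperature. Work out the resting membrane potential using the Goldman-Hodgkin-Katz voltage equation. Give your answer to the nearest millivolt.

Vm = 61.5 · log₁₀[(Σ P·[cation]ₒ + Σ P·[anion]ᵢ) / (Σ P·[cation]ᵢ + Σ P·[anion]ₒ)]
Numerator = 1×9.81 + 0.11×138 = 24.99
Denominator = 1×111 + 0.11×29.0 = 114.2
Vm = 61.5 · log₁₀(0.21885) = 61.5 × (-0.6599) = -40.58 mV

-41 mV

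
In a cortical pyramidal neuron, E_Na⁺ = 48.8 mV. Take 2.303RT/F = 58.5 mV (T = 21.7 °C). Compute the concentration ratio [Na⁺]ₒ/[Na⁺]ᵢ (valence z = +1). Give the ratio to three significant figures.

log₁₀([out]/[in]) = E·z/(58.5) = 48.8 × 1 / 58.5 = 0.8342
[out]/[in] = 10^(0.8342) = 6.826

6.83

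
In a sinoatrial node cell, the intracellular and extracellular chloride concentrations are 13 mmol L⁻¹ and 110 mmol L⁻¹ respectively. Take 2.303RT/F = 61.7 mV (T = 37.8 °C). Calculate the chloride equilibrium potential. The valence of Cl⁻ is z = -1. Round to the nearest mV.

E = (61.7/z) · log₁₀([Cl⁻]_out/[Cl⁻]_in) with z = -1.
For an anion, dividing by z = -1 reverses the sign.
= (61.7/-1) · log₁₀(110/13) = -61.70 · log₁₀(8.462)
= -61.70 · (0.9274) = -57.22 mV

-57 mV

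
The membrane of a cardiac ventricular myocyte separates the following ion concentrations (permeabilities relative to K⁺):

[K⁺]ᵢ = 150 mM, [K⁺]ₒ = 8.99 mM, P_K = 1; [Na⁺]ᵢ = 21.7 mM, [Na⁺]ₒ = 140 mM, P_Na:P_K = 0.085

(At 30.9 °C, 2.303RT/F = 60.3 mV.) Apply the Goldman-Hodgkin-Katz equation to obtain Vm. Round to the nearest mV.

-52 mV

Vm = 60.3 · log₁₀[(Σ P·[cation]ₒ + Σ P·[anion]ᵢ) / (Σ P·[cation]ᵢ + Σ P·[anion]ₒ)]
Numerator = 1×8.99 + 0.085×140 = 20.89
Denominator = 1×150 + 0.085×21.7 = 151.8
Vm = 60.3 · log₁₀(0.13757) = 60.3 × (-0.8615) = -51.95 mV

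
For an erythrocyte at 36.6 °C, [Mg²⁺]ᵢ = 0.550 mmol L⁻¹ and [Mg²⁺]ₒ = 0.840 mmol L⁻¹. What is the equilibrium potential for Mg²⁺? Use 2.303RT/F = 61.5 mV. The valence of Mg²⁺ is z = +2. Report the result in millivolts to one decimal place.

E = (61.5/z) · log₁₀([Mg²⁺]_out/[Mg²⁺]_in) with z = +2.
= (61.5/2) · log₁₀(0.840/0.550) = 30.75 · log₁₀(1.527)
= 30.75 · (0.1839) = 5.66 mV

5.7 mV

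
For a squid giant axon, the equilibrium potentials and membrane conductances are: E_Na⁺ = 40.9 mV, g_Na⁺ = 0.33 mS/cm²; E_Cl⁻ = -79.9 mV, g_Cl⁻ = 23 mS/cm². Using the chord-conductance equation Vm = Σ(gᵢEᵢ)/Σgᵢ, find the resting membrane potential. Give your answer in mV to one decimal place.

Σ gᵢEᵢ = 0.33·(40.9) + 23·(-79.9) = -1824.20
Σ gᵢ = 0.33 + 23 = 23.33
Vm = -1824.20 / 23.33 = -78.19 mV

-78.2 mV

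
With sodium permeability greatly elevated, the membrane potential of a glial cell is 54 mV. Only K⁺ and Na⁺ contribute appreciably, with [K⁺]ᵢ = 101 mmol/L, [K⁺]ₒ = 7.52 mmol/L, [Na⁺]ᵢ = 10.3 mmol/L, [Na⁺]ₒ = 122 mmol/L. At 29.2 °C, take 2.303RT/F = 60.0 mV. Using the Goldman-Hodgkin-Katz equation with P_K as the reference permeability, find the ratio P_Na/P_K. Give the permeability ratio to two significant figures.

Let α = P_Na/P_K. GHK: Vm = 60.0·log₁₀[(Kₒ + α·Naₒ)/(Kᵢ + α·Naᵢ)].
10^(Vm/60.0) = 10^(54.0/60.0) = 7.9433
So 7.9433·(Kᵢ + α·Naᵢ) = Kₒ + α·Naₒ → α = (7.9433·101.0 − 7.52) / (122.0 − 7.9433·10.3)
α = (802.3 − 7.52) / (122.0 − 81.82) = 794.8/40.18 = 19.78

20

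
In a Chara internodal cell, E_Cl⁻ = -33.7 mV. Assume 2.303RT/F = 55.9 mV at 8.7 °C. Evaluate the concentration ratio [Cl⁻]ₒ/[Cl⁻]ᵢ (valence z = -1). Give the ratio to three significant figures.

4.01

log₁₀([out]/[in]) = E·z/(55.9) = -33.7 × -1 / 55.9 = 0.6029
[out]/[in] = 10^(0.6029) = 4.007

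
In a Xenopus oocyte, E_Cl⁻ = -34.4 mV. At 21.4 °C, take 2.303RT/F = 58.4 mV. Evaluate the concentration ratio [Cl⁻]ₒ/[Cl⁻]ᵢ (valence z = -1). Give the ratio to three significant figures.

3.88

log₁₀([out]/[in]) = E·z/(58.4) = -34.4 × -1 / 58.4 = 0.5890
[out]/[in] = 10^(0.5890) = 3.882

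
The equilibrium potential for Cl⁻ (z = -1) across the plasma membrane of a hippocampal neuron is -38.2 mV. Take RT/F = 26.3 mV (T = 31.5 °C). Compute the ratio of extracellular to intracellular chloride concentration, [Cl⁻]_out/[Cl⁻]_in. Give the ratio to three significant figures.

ln([out]/[in]) = E·z/(26.3) = -38.2 × -1 / 26.3 = 1.4525
[out]/[in] = e^(1.4525) = 4.274

4.27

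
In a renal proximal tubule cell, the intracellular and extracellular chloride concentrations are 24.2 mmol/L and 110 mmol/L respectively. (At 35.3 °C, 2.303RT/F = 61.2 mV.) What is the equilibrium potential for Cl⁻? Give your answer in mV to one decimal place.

-40.2 mV

E = (61.2/z) · log₁₀([Cl⁻]_out/[Cl⁻]_in) with z = -1.
For an anion, dividing by z = -1 reverses the sign.
= (61.2/-1) · log₁₀(110/24.2) = -61.20 · log₁₀(4.545)
= -61.20 · (0.6576) = -40.24 mV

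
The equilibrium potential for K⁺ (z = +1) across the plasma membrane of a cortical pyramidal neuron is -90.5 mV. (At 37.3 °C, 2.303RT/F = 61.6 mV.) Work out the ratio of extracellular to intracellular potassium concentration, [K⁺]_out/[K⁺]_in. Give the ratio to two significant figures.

log₁₀([out]/[in]) = E·z/(61.6) = -90.5 × 1 / 61.6 = -1.4692
[out]/[in] = 10^(-1.4692) = 0.03395

0.034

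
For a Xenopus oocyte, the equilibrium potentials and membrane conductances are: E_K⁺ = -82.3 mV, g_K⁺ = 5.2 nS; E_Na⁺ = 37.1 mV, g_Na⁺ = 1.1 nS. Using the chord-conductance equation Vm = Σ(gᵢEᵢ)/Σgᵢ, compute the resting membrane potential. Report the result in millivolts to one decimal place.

-61.5 mV

Σ gᵢEᵢ = 5.2·(-82.3) + 1.1·(37.1) = -387.15
Σ gᵢ = 5.2 + 1.1 = 6.3
Vm = -387.15 / 6.3 = -61.45 mV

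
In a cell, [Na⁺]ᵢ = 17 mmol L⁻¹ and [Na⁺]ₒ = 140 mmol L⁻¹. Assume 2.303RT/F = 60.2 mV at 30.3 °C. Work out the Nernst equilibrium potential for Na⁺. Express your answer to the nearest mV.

E = (60.2/z) · log₁₀([Na⁺]_out/[Na⁺]_in) with z = +1.
= (60.2/1) · log₁₀(140/17) = 60.20 · log₁₀(8.235)
= 60.20 · (0.9157) = 55.12 mV

55 mV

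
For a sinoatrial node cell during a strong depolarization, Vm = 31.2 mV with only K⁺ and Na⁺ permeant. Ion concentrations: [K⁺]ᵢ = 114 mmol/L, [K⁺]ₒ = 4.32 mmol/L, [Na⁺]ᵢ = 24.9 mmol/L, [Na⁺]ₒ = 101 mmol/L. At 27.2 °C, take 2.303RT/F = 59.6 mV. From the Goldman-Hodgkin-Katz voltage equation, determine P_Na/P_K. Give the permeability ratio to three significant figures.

21.0

Let α = P_Na/P_K. GHK: Vm = 59.6·log₁₀[(Kₒ + α·Naₒ)/(Kᵢ + α·Naᵢ)].
10^(Vm/59.6) = 10^(31.2/59.6) = 3.338
So 3.338·(Kᵢ + α·Naᵢ) = Kₒ + α·Naₒ → α = (3.338·114.0 − 4.32) / (101.0 − 3.338·24.9)
α = (380.5 − 4.32) / (101.0 − 83.12) = 376.2/17.88 = 21.04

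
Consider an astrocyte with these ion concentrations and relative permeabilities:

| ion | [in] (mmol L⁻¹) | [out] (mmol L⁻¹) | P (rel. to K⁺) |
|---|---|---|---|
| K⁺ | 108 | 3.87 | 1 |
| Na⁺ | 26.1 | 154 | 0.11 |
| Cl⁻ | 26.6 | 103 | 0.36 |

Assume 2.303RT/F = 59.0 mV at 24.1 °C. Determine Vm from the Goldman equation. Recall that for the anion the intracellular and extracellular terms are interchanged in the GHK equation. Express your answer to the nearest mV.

Vm = 59.0 · log₁₀[(Σ P·[cation]ₒ + Σ P·[anion]ᵢ) / (Σ P·[cation]ᵢ + Σ P·[anion]ₒ)]
Numerator = 1×3.87 + 0.11×154 + 0.36×26.6 = 30.39
Denominator = 1×108 + 0.11×26.1 + 0.36×103 = 148
Vm = 59.0 · log₁₀(0.20538) = 59.0 × (-0.6874) = -40.56 mV

-41 mV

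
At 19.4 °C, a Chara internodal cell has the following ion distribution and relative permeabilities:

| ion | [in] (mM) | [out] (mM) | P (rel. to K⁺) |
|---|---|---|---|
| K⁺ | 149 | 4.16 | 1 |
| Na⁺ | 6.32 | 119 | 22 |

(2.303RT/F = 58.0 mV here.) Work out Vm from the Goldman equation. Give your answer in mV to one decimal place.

Vm = 58.0 · log₁₀[(Σ P·[cation]ₒ + Σ P·[anion]ᵢ) / (Σ P·[cation]ᵢ + Σ P·[anion]ₒ)]
Numerator = 1×4.16 + 22×119 = 2622
Denominator = 1×149 + 22×6.32 = 288
Vm = 58.0 · log₁₀(9.1035) = 58.0 × (0.9592) = 55.63 mV

55.6 mV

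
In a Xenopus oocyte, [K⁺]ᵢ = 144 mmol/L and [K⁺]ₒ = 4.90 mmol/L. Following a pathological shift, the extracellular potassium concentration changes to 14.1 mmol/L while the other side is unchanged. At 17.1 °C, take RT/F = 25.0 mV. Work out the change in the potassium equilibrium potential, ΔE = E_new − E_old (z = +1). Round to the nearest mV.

E_old = (25.0/1)·ln(4.90/144) = -84.51 mV
E_new = (25.0/1)·ln(14.1/144) = -58.09 mV
ΔE = -58.09 − (-84.51) = 26.42 mV

26 mV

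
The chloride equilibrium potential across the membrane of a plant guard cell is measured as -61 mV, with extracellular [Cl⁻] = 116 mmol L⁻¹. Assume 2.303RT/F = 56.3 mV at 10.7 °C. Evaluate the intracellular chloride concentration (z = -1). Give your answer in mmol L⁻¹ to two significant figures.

Nernst: E = (56.3/-1) · log₁₀([out]/[in]), so log₁₀([out]/[in]) = -61.0 × -1 / 56.3 = 1.0835.
[out]/[in] = 10^(1.0835) = 12.12.
[in] = 116 / 12.12 = 9.571 mmol L⁻¹.

9.6 mmol L⁻¹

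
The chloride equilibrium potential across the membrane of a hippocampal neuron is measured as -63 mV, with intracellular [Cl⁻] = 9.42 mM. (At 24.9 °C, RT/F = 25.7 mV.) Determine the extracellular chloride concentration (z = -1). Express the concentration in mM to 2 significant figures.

110 mM

Nernst: E = (25.7/-1) · ln([out]/[in]), so ln([out]/[in]) = -63.0 × -1 / 25.7 = 2.4514.
[out]/[in] = e^(2.4514) = 11.6.
[out] = 11.6 × 9.42 = 109.3 mM.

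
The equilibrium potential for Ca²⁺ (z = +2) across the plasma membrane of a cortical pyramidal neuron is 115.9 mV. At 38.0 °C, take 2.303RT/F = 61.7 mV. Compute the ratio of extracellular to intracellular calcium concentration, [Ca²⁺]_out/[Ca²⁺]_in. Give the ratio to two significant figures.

5700

log₁₀([out]/[in]) = E·z/(61.7) = 115.9 × 2 / 61.7 = 3.7569
[out]/[in] = 10^(3.7569) = 5713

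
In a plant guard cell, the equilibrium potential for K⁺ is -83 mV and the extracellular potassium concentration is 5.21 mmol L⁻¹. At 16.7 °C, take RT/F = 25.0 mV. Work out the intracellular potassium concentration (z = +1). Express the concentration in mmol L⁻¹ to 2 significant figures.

140 mmol L⁻¹

Nernst: E = (25.0/1) · ln([out]/[in]), so ln([out]/[in]) = -83.0 × 1 / 25.0 = -3.3200.
[out]/[in] = e^(-3.3200) = 0.03615.
[in] = 5.21 / 0.03615 = 144.1 mmol L⁻¹.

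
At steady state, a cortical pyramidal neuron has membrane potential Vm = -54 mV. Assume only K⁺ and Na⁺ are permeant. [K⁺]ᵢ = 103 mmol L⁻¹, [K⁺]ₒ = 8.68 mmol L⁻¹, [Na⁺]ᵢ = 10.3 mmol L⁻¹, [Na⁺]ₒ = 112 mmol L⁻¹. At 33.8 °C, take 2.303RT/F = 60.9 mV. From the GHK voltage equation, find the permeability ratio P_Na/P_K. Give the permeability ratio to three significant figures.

0.0424

Let α = P_Na/P_K. GHK: Vm = 60.9·log₁₀[(Kₒ + α·Naₒ)/(Kᵢ + α·Naᵢ)].
10^(Vm/60.9) = 10^(-54.0/60.9) = 0.12981
So 0.12981·(Kᵢ + α·Naᵢ) = Kₒ + α·Naₒ → α = (0.12981·103.0 − 8.68) / (112.0 − 0.12981·10.3)
α = (13.37 − 8.68) / (112.0 − 1.337) = 4.69/110.7 = 0.04238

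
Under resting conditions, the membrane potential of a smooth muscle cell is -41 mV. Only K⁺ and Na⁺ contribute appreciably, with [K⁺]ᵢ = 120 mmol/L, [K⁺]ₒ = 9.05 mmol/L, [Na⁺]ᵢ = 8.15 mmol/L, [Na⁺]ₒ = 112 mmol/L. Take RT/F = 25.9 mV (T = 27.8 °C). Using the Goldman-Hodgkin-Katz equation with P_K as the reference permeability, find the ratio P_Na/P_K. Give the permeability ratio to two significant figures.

0.14

Let α = P_Na/P_K. GHK: Vm = 25.9·ln[(Kₒ + α·Naₒ)/(Kᵢ + α·Naᵢ)].
e^(Vm/25.9) = e^(-41.0/25.9) = 0.20536
So 0.20536·(Kᵢ + α·Naᵢ) = Kₒ + α·Naₒ → α = (0.20536·120.0 − 9.05) / (112.0 − 0.20536·8.15)
α = (24.64 − 9.05) / (112.0 − 1.674) = 15.59/110.3 = 0.1413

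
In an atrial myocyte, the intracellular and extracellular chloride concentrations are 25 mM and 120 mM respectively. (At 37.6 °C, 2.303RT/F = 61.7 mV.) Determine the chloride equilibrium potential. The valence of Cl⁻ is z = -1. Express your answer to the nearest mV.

-42 mV

E = (61.7/z) · log₁₀([Cl⁻]_out/[Cl⁻]_in) with z = -1.
For an anion, dividing by z = -1 reverses the sign.
= (61.7/-1) · log₁₀(120/25) = -61.70 · log₁₀(4.8)
= -61.70 · (0.6812) = -42.03 mV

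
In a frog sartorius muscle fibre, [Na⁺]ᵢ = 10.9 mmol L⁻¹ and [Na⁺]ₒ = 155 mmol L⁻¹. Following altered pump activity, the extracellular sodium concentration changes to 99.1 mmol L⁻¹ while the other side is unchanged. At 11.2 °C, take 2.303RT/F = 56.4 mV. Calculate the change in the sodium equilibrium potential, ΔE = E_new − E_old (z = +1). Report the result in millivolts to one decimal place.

-11.0 mV

E_old = (56.4/1)·log₁₀(155/10.9) = 65.02 mV
E_new = (56.4/1)·log₁₀(99.1/10.9) = 54.07 mV
ΔE = 54.07 − (65.02) = -10.96 mV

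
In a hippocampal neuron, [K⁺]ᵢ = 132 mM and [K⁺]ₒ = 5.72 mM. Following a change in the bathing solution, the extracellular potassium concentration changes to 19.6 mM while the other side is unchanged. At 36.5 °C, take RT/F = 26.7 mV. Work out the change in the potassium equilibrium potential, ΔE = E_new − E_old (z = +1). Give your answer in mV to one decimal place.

E_old = (26.7/1)·ln(5.72/132) = -83.81 mV
E_new = (26.7/1)·ln(19.6/132) = -50.92 mV
ΔE = -50.92 − (-83.81) = 32.88 mV

32.9 mV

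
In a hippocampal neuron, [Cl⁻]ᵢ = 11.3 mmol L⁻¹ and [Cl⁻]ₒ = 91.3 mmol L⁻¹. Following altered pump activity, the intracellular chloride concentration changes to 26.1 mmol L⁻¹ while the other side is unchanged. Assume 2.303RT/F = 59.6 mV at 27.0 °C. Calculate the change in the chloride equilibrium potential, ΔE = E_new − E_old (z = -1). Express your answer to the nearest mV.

22 mV

E_old = (59.6/-1)·log₁₀(91.3/11.3) = -54.08 mV
E_new = (59.6/-1)·log₁₀(91.3/26.1) = -32.41 mV
ΔE = -32.41 − (-54.08) = 21.67 mV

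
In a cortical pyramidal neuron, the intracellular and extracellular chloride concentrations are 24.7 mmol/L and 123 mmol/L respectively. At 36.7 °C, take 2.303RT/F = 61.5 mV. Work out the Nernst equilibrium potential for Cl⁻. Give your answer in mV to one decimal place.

-42.9 mV

E = (61.5/z) · log₁₀([Cl⁻]_out/[Cl⁻]_in) with z = -1.
For an anion, dividing by z = -1 reverses the sign.
= (61.5/-1) · log₁₀(123/24.7) = -61.50 · log₁₀(4.98)
= -61.50 · (0.6972) = -42.88 mV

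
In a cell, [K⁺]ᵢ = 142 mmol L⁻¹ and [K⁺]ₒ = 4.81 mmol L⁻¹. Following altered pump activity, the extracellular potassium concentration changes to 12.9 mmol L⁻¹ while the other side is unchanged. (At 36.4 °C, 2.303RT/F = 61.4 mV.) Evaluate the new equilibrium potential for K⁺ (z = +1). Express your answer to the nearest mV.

-64 mV

After the shift: [K⁺]_out = 12.9, [K⁺]_in = 142 mmol L⁻¹.
E_new = (61.4/1)·log₁₀(12.9/142) = 61.40 · (-1.0417) = -63.96 mV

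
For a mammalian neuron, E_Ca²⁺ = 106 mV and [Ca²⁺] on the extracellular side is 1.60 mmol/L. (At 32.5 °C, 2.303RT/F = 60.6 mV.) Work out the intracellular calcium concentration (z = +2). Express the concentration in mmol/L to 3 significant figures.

Nernst: E = (60.6/2) · log₁₀([out]/[in]), so log₁₀([out]/[in]) = 106.0 × 2 / 60.6 = 3.4983.
[out]/[in] = 10^(3.4983) = 3150.
[in] = 1.60 / 3150 = 0.0005079 mmol/L.

0.000508 mmol/L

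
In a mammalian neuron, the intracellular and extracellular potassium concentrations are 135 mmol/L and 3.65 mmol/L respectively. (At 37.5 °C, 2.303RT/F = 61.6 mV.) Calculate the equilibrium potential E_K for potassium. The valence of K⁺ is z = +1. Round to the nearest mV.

E = (61.6/z) · log₁₀([K⁺]_out/[K⁺]_in) with z = +1.
= (61.6/1) · log₁₀(3.65/135) = 61.60 · log₁₀(0.02704)
= 61.60 · (-1.5680) = -96.59 mV

-97 mV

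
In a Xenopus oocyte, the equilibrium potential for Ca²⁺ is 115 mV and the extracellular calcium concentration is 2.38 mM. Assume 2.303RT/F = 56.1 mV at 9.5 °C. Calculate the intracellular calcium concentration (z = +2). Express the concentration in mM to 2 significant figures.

0.00019 mM

Nernst: E = (56.1/2) · log₁₀([out]/[in]), so log₁₀([out]/[in]) = 115.0 × 2 / 56.1 = 4.0998.
[out]/[in] = 10^(4.0998) = 1.258e+04.
[in] = 2.38 / 1.258e+04 = 0.0001891 mM.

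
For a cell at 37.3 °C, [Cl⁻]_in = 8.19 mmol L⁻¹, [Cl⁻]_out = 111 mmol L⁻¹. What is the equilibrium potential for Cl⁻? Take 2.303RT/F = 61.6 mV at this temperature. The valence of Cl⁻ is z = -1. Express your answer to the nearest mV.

-70 mV

E = (61.6/z) · log₁₀([Cl⁻]_out/[Cl⁻]_in) with z = -1.
For an anion, dividing by z = -1 reverses the sign.
= (61.6/-1) · log₁₀(111/8.19) = -61.60 · log₁₀(13.55)
= -61.60 · (1.1320) = -69.73 mV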